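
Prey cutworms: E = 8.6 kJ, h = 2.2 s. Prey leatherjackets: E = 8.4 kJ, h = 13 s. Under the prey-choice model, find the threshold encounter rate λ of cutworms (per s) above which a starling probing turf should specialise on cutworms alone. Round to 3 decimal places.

At the threshold, the rate on cutworms alone equals the profitability of leatherjackets: λ·8.6/(1 + λ·2.2) = 8.4/13 = 0.6462.
Rearranging, λ(8.6 − 0.6462×2.2) = 0.6462, so λ = 0.6462/7.178 = 0.09001 per s.

0.090 per s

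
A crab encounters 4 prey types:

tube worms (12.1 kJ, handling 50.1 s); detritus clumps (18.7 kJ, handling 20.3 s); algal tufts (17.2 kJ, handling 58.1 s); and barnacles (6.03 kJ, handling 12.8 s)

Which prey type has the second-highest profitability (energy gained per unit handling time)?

barnacles

In descending order of E/h:
detritus clumps: 18.7/20.3 = 0.921 kJ/s
barnacles: 6.03/12.8 = 0.471 kJ/s
algal tufts: 17.2/58.1 = 0.296 kJ/s
tube worms: 12.1/50.1 = 0.242 kJ/s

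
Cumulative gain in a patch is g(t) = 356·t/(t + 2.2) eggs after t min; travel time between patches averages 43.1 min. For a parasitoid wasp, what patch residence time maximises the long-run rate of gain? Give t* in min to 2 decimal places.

9.74 min

Optimal t* satisfies g'(t*) = g(t*)/(T + t*).
g'(t) = 356·2.2/(t + 2.2)². Setting 356·2.2/(t+2.2)² = 356t/[(t+2.2)(43.1+t)] gives 2.2(43.1+t) = t(t+2.2), so t² = 2.2×43.1 = 94.82.
t* = √94.82 = 9.738 min.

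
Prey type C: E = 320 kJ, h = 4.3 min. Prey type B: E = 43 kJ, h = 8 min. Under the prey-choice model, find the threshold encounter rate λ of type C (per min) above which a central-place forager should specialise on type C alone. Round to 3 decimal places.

At the threshold, the rate on type C alone equals the profitability of type B: λ·320/(1 + λ·4.3) = 43/8 = 5.375.
Rearranging, λ(320 − 5.375×4.3) = 5.375, so λ = 5.375/296.9 = 0.0181 per min.

0.018 per min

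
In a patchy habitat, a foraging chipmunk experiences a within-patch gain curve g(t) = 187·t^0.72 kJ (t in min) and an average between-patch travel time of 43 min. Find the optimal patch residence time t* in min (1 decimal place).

110.6 min

Maximise g(t)/(T+t): set derivative to zero → g'(t)(T+t) = g(t).
g'(t) = 0.72·187·t^-0.28. Setting 0.72·187·t^-0.28 = 187·t^0.72/(43+t) gives 0.72(43+t) = t, so 0.28·t = 0.72×43.
t* = 0.72×43/0.28 = 110.6 min.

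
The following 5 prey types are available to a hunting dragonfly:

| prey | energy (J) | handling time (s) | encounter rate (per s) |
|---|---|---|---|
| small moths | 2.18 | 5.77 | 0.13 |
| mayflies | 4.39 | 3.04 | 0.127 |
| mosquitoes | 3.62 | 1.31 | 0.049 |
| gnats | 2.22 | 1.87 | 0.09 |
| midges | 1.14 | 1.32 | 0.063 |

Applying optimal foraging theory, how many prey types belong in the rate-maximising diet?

E/h in descending order: mosquitoes 2.76, mayflies 1.44, gnats 1.19, midges 0.864, small moths 0.378 J/s. The optimal diet is the largest prefix of this list for which every included type satisfies E_i/h_i > R on the types above it.
Rate on top 1: 0.1667. mayflies: 1.44 > 0.1667 → include.
Rate on top 2: 0.5067. gnats: 1.19 > 0.5067 → include.
Rate on top 3: 0.5775. midges: 0.864 > 0.5775 → include.
Rate on top 4: 0.5915. small moths: 0.378 < 0.5915 → exclude; stop.
Optimal diet: mosquitoes, mayflies, gnats, midges — 4 of 5 types.

4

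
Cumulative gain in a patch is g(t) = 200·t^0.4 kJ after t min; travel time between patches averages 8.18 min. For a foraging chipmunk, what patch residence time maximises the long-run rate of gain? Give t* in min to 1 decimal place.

Maximise g(t)/(T+t): set derivative to zero → g'(t)(T+t) = g(t).
g'(t) = 0.4·200·t^-0.6. Setting 0.4·200·t^-0.6 = 200·t^0.4/(8.18+t) gives 0.4(8.18+t) = t, so 0.60·t = 0.4×8.18.
t* = 0.4×8.18/0.60 = 5.453 min.

5.5 min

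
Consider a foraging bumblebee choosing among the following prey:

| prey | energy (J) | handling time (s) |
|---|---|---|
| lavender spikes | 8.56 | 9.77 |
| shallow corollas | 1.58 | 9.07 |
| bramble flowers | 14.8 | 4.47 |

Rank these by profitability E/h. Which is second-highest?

lavender spikes

Profitability E/h (J/s): lavender spikes = 8.56/9.77 = 0.876, shallow corollas = 1.58/9.07 = 0.174, bramble flowers = 14.8/4.47 = 3.31.
Ranked: bramble flowers > lavender spikes > shallow corollas.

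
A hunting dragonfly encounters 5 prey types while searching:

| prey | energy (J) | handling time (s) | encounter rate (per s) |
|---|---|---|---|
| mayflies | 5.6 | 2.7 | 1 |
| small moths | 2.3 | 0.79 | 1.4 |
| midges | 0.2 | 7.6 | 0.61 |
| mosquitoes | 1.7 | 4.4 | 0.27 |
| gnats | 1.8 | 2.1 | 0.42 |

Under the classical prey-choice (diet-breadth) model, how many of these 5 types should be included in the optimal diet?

2

Rank by E/h (J/s): small moths 2.91, mayflies 2.07, gnats 0.857, mosquitoes 0.386, midges 0.0263. Include each in turn until the next type's E/h falls below the running intake rate.
Rate on top 1: 1.529. mayflies: 2.07 > 1.529 → include.
Rate on top 2: 1.835. gnats: 0.857 < 1.835 → exclude; stop.
Optimal diet: small moths, mayflies — 2 of 5 types.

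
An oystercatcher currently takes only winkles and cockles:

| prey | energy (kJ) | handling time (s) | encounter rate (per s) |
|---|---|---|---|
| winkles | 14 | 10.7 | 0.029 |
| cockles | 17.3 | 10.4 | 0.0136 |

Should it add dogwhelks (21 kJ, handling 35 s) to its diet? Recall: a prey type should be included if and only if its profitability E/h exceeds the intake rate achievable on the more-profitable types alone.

Current rate: (0.029×14 + 0.0136×17.3)/(1 + 0.029×10.7 + 0.0136×10.4) = 0.4417 kJ/s.
dogwhelks: E/h = 21/35 = 0.6 kJ/s.
0.6 > 0.4417, so adding dogwhelks raises the average — include it.

Yes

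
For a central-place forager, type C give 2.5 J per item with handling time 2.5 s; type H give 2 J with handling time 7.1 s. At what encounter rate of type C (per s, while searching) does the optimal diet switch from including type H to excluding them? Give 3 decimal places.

0.157 per s

Drop type H once their profitability E₂/h₂ falls below the rate achievable on type C alone: E₂/h₂ = λE₁/(1 + λh₁).
Solve for λ: λE₁h₂ = E₂(1 + λh₁) → λ(E₁h₂ − E₂h₁) = E₂ → λ = E₂/(E₁h₂ − E₂h₁).
λ = 2/(2.5×7.1 − 2×2.5) = 2/12.75 = 0.1569 per s.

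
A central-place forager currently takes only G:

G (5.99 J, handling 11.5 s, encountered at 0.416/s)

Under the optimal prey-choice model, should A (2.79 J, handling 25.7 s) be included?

On G alone, R = ΣλE/(1+Σλh) = 2.492/5.784 = 0.4308 J/s.
Profitability of A: 2.79/25.7 = 0.1086 J/s.
Since 0.1086 < R, time spent handling A is better spent searching.

No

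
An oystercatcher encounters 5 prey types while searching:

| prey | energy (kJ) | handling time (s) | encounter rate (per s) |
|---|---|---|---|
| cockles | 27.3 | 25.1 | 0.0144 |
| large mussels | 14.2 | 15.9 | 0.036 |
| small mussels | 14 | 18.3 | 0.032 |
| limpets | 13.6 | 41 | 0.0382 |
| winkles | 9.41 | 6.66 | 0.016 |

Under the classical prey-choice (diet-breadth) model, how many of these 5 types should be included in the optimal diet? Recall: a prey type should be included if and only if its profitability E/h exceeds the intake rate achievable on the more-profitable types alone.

Rank by E/h (kJ/s): winkles 1.41, cockles 1.09, large mussels 0.893, small mussels 0.765, limpets 0.332. Include each in turn until the next type's E/h falls below the running intake rate.
Rate on top 1: 0.1361. cockles: 1.09 > 0.1361 → include.
Rate on top 2: 0.3704. large mussels: 0.893 > 0.3704 → include.
Rate on top 3: 0.517. small mussels: 0.765 > 0.517 → include.
Rate on top 4: 0.5723. limpets: 0.332 < 0.5723 → exclude; stop.
Optimal diet: winkles, cockles, large mussels, small mussels — 4 of 5 types.

4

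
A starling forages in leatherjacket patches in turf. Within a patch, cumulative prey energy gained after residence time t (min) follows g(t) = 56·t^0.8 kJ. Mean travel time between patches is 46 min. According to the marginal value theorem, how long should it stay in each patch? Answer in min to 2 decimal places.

Maximise g(t)/(T+t): set derivative to zero → g'(t)(T+t) = g(t).
g'(t) = 0.8·56·t^-0.2. Setting 0.8·56·t^-0.2 = 56·t^0.8/(46+t) gives 0.8(46+t) = t, so 0.20·t = 0.8×46.
t* = 0.8×46/0.20 = 184 min.

184.00 min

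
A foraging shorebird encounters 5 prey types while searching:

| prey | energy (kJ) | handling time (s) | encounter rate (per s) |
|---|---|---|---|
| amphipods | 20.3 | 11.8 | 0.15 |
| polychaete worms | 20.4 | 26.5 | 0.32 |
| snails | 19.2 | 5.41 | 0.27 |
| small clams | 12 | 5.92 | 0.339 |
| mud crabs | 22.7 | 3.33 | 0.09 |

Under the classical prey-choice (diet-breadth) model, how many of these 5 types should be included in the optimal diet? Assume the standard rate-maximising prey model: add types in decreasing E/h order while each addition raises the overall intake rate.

2

E/h in descending order: mud crabs 6.82, snails 3.55, small clams 2.03, amphipods 1.72, polychaete worms 0.77 kJ/s. The optimal diet is the largest prefix of this list for which every included type satisfies E_i/h_i > R on the types above it.
Rate on top 1: 1.572. snails: 3.55 > 1.572 → include.
Rate on top 2: 2.618. small clams: 2.03 < 2.618 → exclude; stop.
Optimal diet: mud crabs, snails — 2 of 5 types.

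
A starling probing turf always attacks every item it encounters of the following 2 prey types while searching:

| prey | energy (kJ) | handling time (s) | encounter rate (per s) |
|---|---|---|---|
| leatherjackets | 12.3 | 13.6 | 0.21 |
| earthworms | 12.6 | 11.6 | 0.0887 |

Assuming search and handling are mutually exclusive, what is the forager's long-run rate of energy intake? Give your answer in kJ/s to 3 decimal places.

R = (0.21×12.3 + 0.0887×12.6) / (1 + 0.21×13.6 + 0.0887×11.6) = 3.701/4.885 = 0.7576 kJ/s.

0.758 kJ/s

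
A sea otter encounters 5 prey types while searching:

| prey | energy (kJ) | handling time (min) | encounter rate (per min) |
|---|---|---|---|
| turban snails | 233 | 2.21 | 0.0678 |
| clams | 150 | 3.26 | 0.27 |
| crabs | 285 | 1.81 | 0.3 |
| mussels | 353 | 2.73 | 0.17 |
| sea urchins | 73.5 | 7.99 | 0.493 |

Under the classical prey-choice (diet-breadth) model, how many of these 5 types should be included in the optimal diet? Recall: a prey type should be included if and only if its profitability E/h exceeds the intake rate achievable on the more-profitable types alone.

Rank by E/h (kJ/min): crabs 157, mussels 129, turban snails 105, clams 46, sea urchins 9.2. Include each in turn until the next type's E/h falls below the running intake rate.
Rate on top 1: 55.41. mussels: 129 > 55.41 → include.
Rate on top 2: 72.5. turban snails: 105 > 72.5 → include.
Rate on top 3: 74.79. clams: 46 < 74.79 → exclude; stop.
Optimal diet: crabs, mussels, turban snails — 3 of 5 types.

3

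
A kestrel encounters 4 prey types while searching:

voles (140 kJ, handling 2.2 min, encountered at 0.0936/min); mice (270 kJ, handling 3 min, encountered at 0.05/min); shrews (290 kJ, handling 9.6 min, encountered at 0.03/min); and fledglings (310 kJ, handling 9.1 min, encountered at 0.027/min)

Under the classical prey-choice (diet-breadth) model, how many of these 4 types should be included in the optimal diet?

4

Profitabilities (E/h, kJ/min): mice 90, voles 63.6, fledglings 34.1, shrews 30.2. Add prey in this order while the next type's profitability exceeds the intake rate on those already taken.
Rate on top 1: 11.74. voles: 63.6 > 11.74 → include.
Rate on top 2: 19.62. fledglings: 34.1 > 19.62 → include.
Rate on top 3: 21.84. shrews: 30.2 > 21.84 → include.
Optimal diet: mice, voles, fledglings, shrews — 4 of 4 types.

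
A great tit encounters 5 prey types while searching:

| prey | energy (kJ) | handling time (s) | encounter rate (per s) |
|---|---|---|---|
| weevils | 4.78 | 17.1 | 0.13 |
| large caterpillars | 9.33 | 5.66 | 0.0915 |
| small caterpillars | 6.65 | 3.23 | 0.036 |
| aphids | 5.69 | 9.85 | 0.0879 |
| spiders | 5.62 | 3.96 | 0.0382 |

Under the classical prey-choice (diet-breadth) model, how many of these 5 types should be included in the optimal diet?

3

E/h in descending order: small caterpillars 2.06, large caterpillars 1.65, spiders 1.42, aphids 0.578, weevils 0.28 kJ/s. The optimal diet is the largest prefix of this list for which every included type satisfies E_i/h_i > R on the types above it.
Rate on top 1: 0.2145. large caterpillars: 1.65 > 0.2145 → include.
Rate on top 2: 0.6689. spiders: 1.42 > 0.6689 → include.
Rate on top 3: 0.7325. aphids: 0.578 < 0.7325 → exclude; stop.
Optimal diet: small caterpillars, large caterpillars, spiders — 3 of 5 types.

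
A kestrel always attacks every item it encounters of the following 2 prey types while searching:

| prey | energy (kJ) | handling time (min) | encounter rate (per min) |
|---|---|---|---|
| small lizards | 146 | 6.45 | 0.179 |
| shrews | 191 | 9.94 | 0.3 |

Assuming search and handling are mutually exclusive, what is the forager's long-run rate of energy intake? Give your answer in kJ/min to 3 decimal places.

16.243 kJ/min

Energy encountered per unit search time: 0.179×146 + 0.3×191 = 83.43 kJ/min.
Handling time per unit search time: 0.179×6.45 + 0.3×9.94 = 4.137.
Rate = 83.43/(1 + 4.137) = 16.24 kJ/min.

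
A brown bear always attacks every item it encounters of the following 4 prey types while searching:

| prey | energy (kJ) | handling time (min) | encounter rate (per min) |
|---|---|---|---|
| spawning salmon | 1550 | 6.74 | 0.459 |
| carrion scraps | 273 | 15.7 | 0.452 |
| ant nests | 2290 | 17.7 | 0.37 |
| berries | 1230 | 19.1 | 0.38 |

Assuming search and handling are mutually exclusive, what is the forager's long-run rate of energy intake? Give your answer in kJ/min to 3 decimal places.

85.992 kJ/min

R = (0.459×1550 + 0.452×273 + 0.37×2290 + 0.38×1230) / (1 + 0.459×6.74 + 0.452×15.7 + 0.37×17.7 + 0.38×19.1) = 2150/25 = 85.99 kJ/min.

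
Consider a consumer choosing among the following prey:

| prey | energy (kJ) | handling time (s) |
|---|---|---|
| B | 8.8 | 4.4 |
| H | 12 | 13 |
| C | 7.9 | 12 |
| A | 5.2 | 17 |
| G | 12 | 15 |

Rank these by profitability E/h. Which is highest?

Profitability E/h (kJ/s): B = 8.8/4.4 = 2, H = 12/13 = 0.923, C = 7.9/12 = 0.658, A = 5.2/17 = 0.306, G = 12/15 = 0.8.
Ranked: B > H > G > C > A.

B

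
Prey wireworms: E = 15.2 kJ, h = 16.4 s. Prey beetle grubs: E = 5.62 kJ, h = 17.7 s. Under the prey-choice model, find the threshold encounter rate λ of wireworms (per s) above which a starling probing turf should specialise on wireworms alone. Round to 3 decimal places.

Drop beetle grubs once their profitability E₂/h₂ falls below the rate achievable on wireworms alone: E₂/h₂ = λE₁/(1 + λh₁).
Solve for λ: λE₁h₂ = E₂(1 + λh₁) → λ(E₁h₂ − E₂h₁) = E₂ → λ = E₂/(E₁h₂ − E₂h₁).
λ = 5.62/(15.2×17.7 − 5.62×16.4) = 5.62/176.9 = 0.03177 per s.

0.032 per s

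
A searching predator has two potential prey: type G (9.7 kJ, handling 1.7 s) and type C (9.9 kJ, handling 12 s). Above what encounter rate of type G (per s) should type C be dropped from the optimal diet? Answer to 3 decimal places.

0.099 per s

Drop type C once their profitability E₂/h₂ falls below the rate achievable on type G alone: E₂/h₂ = λE₁/(1 + λh₁).
Solve for λ: λE₁h₂ = E₂(1 + λh₁) → λ(E₁h₂ − E₂h₁) = E₂ → λ = E₂/(E₁h₂ − E₂h₁).
λ = 9.9/(9.7×12 − 9.9×1.7) = 9.9/99.57 = 0.09943 per s.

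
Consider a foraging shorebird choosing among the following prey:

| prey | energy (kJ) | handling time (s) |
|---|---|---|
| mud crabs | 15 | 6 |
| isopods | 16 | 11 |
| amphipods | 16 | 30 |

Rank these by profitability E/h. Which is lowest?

amphipods

Profitability E/h (kJ/s): mud crabs = 15/6 = 2.5, isopods = 16/11 = 1.45, amphipods = 16/30 = 0.533.
Ranked: mud crabs > isopods > amphipods.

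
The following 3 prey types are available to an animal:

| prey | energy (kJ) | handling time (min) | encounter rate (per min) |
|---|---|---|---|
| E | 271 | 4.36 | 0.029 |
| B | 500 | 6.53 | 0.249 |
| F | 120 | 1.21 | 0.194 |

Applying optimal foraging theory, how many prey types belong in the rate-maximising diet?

3

Rank by E/h (kJ/min): F 99.2, B 76.6, E 62.2. Include each in turn until the next type's E/h falls below the running intake rate.
Rate on top 1: 18.85. B: 76.6 > 18.85 → include.
Rate on top 2: 51.66. E: 62.2 > 51.66 → include.
Optimal diet: F, B, E — 3 of 3 types.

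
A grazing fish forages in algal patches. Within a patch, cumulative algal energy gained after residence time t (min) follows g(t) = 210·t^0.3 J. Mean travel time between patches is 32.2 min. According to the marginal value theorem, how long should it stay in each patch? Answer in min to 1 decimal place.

Optimal t* satisfies g'(t*) = g(t*)/(T + t*).
g'(t) = 0.3·210·t^-0.7. Setting 0.3·210·t^-0.7 = 210·t^0.3/(32.2+t) gives 0.3(32.2+t) = t, so 0.70·t = 0.3×32.2.
t* = 0.3×32.2/0.70 = 13.8 min.

13.8 min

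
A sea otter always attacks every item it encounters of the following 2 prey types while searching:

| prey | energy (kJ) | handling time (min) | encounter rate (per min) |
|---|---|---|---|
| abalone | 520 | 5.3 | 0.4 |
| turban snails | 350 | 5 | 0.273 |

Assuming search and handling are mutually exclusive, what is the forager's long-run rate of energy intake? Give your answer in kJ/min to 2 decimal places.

67.68 kJ/min

Energy encountered per unit search time: 0.4×520 + 0.273×350 = 303.6 kJ/min.
Handling time per unit search time: 0.4×5.3 + 0.273×5 = 3.485.
Rate = 303.6/(1 + 3.485) = 67.68 kJ/min.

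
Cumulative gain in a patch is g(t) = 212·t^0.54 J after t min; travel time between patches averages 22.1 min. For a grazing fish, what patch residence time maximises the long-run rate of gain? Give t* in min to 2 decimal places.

By the marginal value theorem, leave when the instantaneous gain rate g'(t) equals the habitat-wide average g(t)/(T + t).
g'(t) = 0.54·212·t^-0.46. Setting 0.54·212·t^-0.46 = 212·t^0.54/(22.1+t) gives 0.54(22.1+t) = t, so 0.46·t = 0.54×22.1.
t* = 0.54×22.1/0.46 = 25.94 min.

25.94 min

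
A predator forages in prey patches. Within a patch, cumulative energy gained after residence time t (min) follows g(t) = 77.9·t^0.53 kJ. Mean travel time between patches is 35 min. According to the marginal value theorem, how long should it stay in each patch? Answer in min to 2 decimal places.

Optimal t* satisfies g'(t*) = g(t*)/(T + t*).
g'(t) = 0.53·77.9·t^-0.47. Setting 0.53·77.9·t^-0.47 = 77.9·t^0.53/(35+t) gives 0.53(35+t) = t, so 0.47·t = 0.53×35.
t* = 0.53×35/0.47 = 39.47 min.

39.47 min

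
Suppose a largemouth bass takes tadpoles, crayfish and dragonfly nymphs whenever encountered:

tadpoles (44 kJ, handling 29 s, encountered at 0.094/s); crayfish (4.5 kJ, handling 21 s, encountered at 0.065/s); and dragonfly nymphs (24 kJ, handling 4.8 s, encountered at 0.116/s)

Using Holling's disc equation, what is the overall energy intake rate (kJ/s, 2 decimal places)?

Energy encountered per unit search time: 0.094×44 + 0.065×4.5 + 0.116×24 = 7.213 kJ/s.
Handling time per unit search time: 0.094×29 + 0.065×21 + 0.116×4.8 = 4.648.
Rate = 7.213/(1 + 4.648) = 1.277 kJ/s.

1.28 kJ/s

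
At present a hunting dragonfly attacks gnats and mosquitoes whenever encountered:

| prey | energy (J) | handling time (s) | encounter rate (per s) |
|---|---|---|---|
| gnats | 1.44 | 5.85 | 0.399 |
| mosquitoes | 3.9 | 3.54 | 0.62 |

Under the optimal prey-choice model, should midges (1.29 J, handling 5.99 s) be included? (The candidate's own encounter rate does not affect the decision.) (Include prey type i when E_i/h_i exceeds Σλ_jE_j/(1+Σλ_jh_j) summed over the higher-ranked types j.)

Current rate: (0.399×1.44 + 0.62×3.9)/(1 + 0.399×5.85 + 0.62×3.54) = 0.5413 J/s.
midges: E/h = 1.29/5.99 = 0.2154 J/s.
0.2154 < 0.5413, so adding midges would lower the average — exclude it.

No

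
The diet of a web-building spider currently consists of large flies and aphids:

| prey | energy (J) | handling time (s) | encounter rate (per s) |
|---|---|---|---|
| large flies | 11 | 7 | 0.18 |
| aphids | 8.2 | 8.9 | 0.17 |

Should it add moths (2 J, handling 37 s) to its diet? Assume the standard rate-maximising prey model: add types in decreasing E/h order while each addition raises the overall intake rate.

No

Current rate: (0.18×11 + 0.17×8.2)/(1 + 0.18×7 + 0.17×8.9) = 0.8942 J/s.
moths: E/h = 2/37 = 0.05405 J/s.
0.05405 < 0.8942, so adding moths would lower the average — exclude it.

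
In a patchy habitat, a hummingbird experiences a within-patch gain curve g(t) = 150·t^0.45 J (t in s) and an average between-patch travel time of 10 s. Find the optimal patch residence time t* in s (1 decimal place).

8.2 s

Optimal t* satisfies g'(t*) = g(t*)/(T + t*).
g'(t) = 0.45·150·t^-0.55. Setting 0.45·150·t^-0.55 = 150·t^0.45/(10+t) gives 0.45(10+t) = t, so 0.55·t = 0.45×10.
t* = 0.45×10/0.55 = 8.182 s.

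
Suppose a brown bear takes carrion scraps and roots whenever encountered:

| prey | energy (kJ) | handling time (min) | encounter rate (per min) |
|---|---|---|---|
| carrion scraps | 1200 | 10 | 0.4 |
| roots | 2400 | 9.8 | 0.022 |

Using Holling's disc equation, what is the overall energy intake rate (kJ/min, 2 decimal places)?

102.16 kJ/min

R = Σλ_iE_i / (1 + Σλ_ih_i)
Numerator: 0.4×1200 + 0.022×2400 = 532.8
Denominator: 1 + 0.4×10 + 0.022×9.8 = 5.216
R = 532.8/5.216 = 102.2 kJ/min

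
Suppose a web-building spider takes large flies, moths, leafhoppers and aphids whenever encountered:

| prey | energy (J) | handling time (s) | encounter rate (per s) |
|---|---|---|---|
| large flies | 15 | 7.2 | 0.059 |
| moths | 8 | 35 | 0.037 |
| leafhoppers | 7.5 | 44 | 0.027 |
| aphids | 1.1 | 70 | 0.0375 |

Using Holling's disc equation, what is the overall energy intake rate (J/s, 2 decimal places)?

R = (0.059×15 + 0.037×8 + 0.027×7.5 + 0.0375×1.1) / (1 + 0.059×7.2 + 0.037×35 + 0.027×44 + 0.0375×70) = 1.425/6.533 = 0.2181 J/s.

0.22 J/s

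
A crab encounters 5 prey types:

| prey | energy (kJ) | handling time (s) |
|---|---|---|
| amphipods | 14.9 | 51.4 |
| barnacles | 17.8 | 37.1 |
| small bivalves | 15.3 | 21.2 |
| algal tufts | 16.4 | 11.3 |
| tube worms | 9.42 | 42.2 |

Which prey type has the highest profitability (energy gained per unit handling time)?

In descending order of E/h:
algal tufts: 16.4/11.3 = 1.45 kJ/s
small bivalves: 15.3/21.2 = 0.722 kJ/s
barnacles: 17.8/37.1 = 0.48 kJ/s
amphipods: 14.9/51.4 = 0.29 kJ/s
tube worms: 9.42/42.2 = 0.223 kJ/s

algal tufts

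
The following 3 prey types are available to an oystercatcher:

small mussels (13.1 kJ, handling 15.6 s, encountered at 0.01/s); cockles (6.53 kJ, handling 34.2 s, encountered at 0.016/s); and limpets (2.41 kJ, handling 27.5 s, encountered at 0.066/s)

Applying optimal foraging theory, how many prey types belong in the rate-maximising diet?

2

Profitabilities (E/h, kJ/s): small mussels 0.84, cockles 0.191, limpets 0.0876. Add prey in this order while the next type's profitability exceeds the intake rate on those already taken.
Rate on top 1: 0.1133. cockles: 0.191 > 0.1133 → include.
Rate on top 2: 0.1383. limpets: 0.0876 < 0.1383 → exclude; stop.
Optimal diet: small mussels, cockles — 2 of 3 types.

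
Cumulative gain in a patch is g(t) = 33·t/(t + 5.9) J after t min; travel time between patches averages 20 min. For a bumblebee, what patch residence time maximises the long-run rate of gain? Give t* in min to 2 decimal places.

Optimal t* satisfies g'(t*) = g(t*)/(T + t*).
g'(t) = 33·5.9/(t + 5.9)². Setting 33·5.9/(t+5.9)² = 33t/[(t+5.9)(20+t)] gives 5.9(20+t) = t(t+5.9), so t² = 5.9×20 = 118.
t* = √118 = 10.86 min.

10.86 min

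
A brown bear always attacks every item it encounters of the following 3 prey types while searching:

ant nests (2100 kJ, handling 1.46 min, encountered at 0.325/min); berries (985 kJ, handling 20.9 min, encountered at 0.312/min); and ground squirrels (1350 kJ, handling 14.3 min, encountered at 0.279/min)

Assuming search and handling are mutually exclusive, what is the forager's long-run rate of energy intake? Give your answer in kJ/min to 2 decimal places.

R = Σλ_iE_i / (1 + Σλ_ih_i)
Numerator: 0.325×2100 + 0.312×985 + 0.279×1350 = 1366
Denominator: 1 + 0.325×1.46 + 0.312×20.9 + 0.279×14.3 = 11.98
R = 1366/11.98 = 114 kJ/min

114.02 kJ/min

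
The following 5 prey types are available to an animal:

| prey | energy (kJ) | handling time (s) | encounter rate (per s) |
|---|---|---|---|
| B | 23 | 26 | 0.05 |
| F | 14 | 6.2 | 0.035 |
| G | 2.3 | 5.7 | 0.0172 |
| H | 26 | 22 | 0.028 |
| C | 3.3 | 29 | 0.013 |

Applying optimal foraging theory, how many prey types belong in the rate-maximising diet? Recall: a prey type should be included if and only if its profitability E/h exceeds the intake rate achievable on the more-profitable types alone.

3

Rank by E/h (kJ/s): F 2.26, H 1.18, B 0.885, G 0.404, C 0.114. Include each in turn until the next type's E/h falls below the running intake rate.
Rate on top 1: 0.4026. H: 1.18 > 0.4026 → include.
Rate on top 2: 0.6645. B: 0.885 > 0.6645 → include.
Rate on top 3: 0.7558. G: 0.404 < 0.7558 → exclude; stop.
Optimal diet: F, H, B — 3 of 5 types.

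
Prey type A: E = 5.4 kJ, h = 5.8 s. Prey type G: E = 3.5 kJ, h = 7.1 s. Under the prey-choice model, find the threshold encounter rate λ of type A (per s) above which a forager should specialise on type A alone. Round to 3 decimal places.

At the threshold, the rate on type A alone equals the profitability of type G: λ·5.4/(1 + λ·5.8) = 3.5/7.1 = 0.493.
Rearranging, λ(5.4 − 0.493×5.8) = 0.493, so λ = 0.493/2.541 = 0.194 per s.

0.194 per s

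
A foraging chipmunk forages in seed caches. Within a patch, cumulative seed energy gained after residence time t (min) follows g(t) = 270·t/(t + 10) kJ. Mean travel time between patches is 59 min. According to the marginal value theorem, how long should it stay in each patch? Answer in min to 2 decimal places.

24.29 min

By the marginal value theorem, leave when the instantaneous gain rate g'(t) equals the habitat-wide average g(t)/(T + t).
g'(t) = 270·10/(t + 10)². Setting 270·10/(t+10)² = 270t/[(t+10)(59+t)] gives 10(59+t) = t(t+10), so t² = 10×59 = 590.
t* = √590 = 24.29 min.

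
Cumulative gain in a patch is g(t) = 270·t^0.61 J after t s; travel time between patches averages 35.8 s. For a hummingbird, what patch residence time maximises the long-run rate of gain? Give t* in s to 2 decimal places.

Optimal t* satisfies g'(t*) = g(t*)/(T + t*).
g'(t) = 0.61·270·t^-0.39. Setting 0.61·270·t^-0.39 = 270·t^0.61/(35.8+t) gives 0.61(35.8+t) = t, so 0.39·t = 0.61×35.8.
t* = 0.61×35.8/0.39 = 55.99 s.

55.99 s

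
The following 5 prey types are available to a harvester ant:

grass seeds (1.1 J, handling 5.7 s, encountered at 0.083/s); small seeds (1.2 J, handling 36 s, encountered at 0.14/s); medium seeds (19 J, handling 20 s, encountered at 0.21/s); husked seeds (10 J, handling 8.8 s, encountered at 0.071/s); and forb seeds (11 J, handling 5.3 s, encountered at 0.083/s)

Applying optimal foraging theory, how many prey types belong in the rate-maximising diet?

E/h in descending order: forb seeds 2.08, husked seeds 1.14, medium seeds 0.95, grass seeds 0.193, small seeds 0.0333 J/s. The optimal diet is the largest prefix of this list for which every included type satisfies E_i/h_i > R on the types above it.
Rate on top 1: 0.6341. husked seeds: 1.14 > 0.6341 → include.
Rate on top 2: 0.7861. medium seeds: 0.95 > 0.7861 → include.
Rate on top 3: 0.896. grass seeds: 0.193 < 0.896 → exclude; stop.
Optimal diet: forb seeds, husked seeds, medium seeds — 3 of 5 types.

3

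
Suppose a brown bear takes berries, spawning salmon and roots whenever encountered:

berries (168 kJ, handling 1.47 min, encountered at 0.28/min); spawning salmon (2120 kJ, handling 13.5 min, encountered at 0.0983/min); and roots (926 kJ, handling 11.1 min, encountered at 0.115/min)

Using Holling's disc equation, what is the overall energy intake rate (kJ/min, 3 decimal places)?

R = Σλ_iE_i / (1 + Σλ_ih_i)
Numerator: 0.28×168 + 0.0983×2120 + 0.115×926 = 361.9
Denominator: 1 + 0.28×1.47 + 0.0983×13.5 + 0.115×11.1 = 4.015
R = 361.9/4.015 = 90.14 kJ/min

90.140 kJ/min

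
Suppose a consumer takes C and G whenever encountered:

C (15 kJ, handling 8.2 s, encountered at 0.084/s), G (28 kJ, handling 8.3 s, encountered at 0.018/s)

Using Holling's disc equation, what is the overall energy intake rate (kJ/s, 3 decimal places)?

0.960 kJ/s

Energy encountered per unit search time: 0.084×15 + 0.018×28 = 1.764 kJ/s.
Handling time per unit search time: 0.084×8.2 + 0.018×8.3 = 0.8382.
Rate = 1.764/(1 + 0.8382) = 0.9596 kJ/s.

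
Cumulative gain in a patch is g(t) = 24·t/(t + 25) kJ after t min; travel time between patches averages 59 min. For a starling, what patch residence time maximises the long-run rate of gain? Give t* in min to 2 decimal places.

Optimal t* satisfies g'(t*) = g(t*)/(T + t*).
g'(t) = 24·25/(t + 25)². Setting 24·25/(t+25)² = 24t/[(t+25)(59+t)] gives 25(59+t) = t(t+25), so t² = 25×59 = 1475.
t* = √1475 = 38.41 min.

38.41 min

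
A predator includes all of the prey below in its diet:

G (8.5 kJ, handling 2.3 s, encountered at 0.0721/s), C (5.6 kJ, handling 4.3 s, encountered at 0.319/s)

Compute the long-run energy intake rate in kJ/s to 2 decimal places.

0.95 kJ/s

R = (0.0721×8.5 + 0.319×5.6) / (1 + 0.0721×2.3 + 0.319×4.3) = 2.399/2.538 = 0.9455 kJ/s.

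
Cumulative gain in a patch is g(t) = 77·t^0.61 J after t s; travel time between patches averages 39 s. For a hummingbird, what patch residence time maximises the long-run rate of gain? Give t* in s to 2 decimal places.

61.00 s

Maximise g(t)/(T+t): set derivative to zero → g'(t)(T+t) = g(t).
g'(t) = 0.61·77·t^-0.39. Setting 0.61·77·t^-0.39 = 77·t^0.61/(39+t) gives 0.61(39+t) = t, so 0.39·t = 0.61×39.
t* = 0.61×39/0.39 = 61 s.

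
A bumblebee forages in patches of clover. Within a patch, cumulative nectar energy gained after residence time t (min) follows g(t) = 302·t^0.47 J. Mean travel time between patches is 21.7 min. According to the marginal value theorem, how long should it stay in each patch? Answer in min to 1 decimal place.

19.2 min

Maximise g(t)/(T+t): set derivative to zero → g'(t)(T+t) = g(t).
g'(t) = 0.47·302·t^-0.53. Setting 0.47·302·t^-0.53 = 302·t^0.47/(21.7+t) gives 0.47(21.7+t) = t, so 0.53·t = 0.47×21.7.
t* = 0.47×21.7/0.53 = 19.24 min.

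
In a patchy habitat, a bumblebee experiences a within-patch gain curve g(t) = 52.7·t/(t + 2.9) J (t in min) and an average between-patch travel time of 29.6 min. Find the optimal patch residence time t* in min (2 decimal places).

By the marginal value theorem, leave when the instantaneous gain rate g'(t) equals the habitat-wide average g(t)/(T + t).
g'(t) = 52.7·2.9/(t + 2.9)². Setting 52.7·2.9/(t+2.9)² = 52.7t/[(t+2.9)(29.6+t)] gives 2.9(29.6+t) = t(t+2.9), so t² = 2.9×29.6 = 85.84.
t* = √85.84 = 9.265 min.

9.26 min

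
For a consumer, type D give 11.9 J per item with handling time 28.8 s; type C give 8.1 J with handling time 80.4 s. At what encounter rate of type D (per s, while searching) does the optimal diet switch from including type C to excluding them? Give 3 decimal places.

Drop type C once their profitability E₂/h₂ falls below the rate achievable on type D alone: E₂/h₂ = λE₁/(1 + λh₁).
Solve for λ: λE₁h₂ = E₂(1 + λh₁) → λ(E₁h₂ − E₂h₁) = E₂ → λ = E₂/(E₁h₂ − E₂h₁).
λ = 8.1/(11.9×80.4 − 8.1×28.8) = 8.1/723.5 = 0.0112 per s.

0.011 per s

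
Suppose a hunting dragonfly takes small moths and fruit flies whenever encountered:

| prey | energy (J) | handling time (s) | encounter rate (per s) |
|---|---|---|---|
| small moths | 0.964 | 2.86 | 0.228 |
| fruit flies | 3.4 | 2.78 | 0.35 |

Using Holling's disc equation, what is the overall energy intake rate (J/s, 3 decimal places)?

R = Σλ_iE_i / (1 + Σλ_ih_i)
Numerator: 0.228×0.964 + 0.35×3.4 = 1.41
Denominator: 1 + 0.228×2.86 + 0.35×2.78 = 2.625
R = 1.41/2.625 = 0.537 J/s

0.537 J/s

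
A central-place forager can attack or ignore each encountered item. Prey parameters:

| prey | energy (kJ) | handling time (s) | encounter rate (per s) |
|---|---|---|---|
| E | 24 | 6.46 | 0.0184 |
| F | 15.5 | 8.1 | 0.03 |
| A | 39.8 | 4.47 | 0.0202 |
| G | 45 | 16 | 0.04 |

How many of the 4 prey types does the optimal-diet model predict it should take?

Profitabilities (E/h, kJ/s): A 8.9, E 3.72, G 2.81, F 1.91. Add prey in this order while the next type's profitability exceeds the intake rate on those already taken.
Rate on top 1: 0.7374. E: 3.72 > 0.7374 → include.
Rate on top 2: 1.03. G: 2.81 > 1.03 → include.
Rate on top 3: 1.647. F: 1.91 > 1.647 → include.
Optimal diet: A, E, G, F — 4 of 4 types.

4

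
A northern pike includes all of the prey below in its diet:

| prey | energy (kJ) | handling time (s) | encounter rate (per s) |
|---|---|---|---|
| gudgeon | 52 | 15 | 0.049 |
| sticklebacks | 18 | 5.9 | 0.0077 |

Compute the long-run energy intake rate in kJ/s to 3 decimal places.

R = (0.049×52 + 0.0077×18) / (1 + 0.049×15 + 0.0077×5.9) = 2.687/1.78 = 1.509 kJ/s.

1.509 kJ/s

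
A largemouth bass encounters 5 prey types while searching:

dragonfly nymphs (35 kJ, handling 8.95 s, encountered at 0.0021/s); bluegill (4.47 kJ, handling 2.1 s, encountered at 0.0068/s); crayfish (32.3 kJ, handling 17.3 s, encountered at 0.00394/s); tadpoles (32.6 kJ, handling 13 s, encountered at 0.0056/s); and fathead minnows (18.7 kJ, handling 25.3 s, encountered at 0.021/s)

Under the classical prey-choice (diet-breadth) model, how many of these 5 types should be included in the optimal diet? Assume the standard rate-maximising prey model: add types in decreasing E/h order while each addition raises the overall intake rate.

Profitabilities (E/h, kJ/s): dragonfly nymphs 3.91, tadpoles 2.51, bluegill 2.13, crayfish 1.87, fathead minnows 0.739. Add prey in this order while the next type's profitability exceeds the intake rate on those already taken.
Rate on top 1: 0.07214. tadpoles: 2.51 > 0.07214 → include.
Rate on top 2: 0.2346. bluegill: 2.13 > 0.2346 → include.
Rate on top 3: 0.259. crayfish: 1.87 > 0.259 → include.
Rate on top 4: 0.3524. fathead minnows: 0.739 > 0.3524 → include.
Optimal diet: dragonfly nymphs, tadpoles, bluegill, crayfish, fathead minnows — 5 of 5 types.

5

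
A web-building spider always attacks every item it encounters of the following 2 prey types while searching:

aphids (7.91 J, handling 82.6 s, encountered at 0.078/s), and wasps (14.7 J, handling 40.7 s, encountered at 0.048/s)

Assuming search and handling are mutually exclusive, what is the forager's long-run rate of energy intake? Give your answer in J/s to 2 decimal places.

0.14 J/s

R = (0.078×7.91 + 0.048×14.7) / (1 + 0.078×82.6 + 0.048×40.7) = 1.323/9.396 = 0.1408 J/s.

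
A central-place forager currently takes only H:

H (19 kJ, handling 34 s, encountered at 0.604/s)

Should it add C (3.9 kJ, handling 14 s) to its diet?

No

On H alone, R = ΣλE/(1+Σλh) = 11.48/21.54 = 0.5329 kJ/s.
Profitability of C: 3.9/14 = 0.2786 kJ/s.
0.2786 < 0.5329, so adding C would lower the average — exclude it.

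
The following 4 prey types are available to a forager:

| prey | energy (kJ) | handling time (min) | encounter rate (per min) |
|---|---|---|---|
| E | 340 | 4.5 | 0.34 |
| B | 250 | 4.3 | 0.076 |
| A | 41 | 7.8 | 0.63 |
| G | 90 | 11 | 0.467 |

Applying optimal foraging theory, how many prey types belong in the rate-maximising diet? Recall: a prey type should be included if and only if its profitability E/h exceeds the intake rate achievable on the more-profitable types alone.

E/h in descending order: E 75.6, B 58.1, G 8.18, A 5.26 kJ/min. The optimal diet is the largest prefix of this list for which every included type satisfies E_i/h_i > R on the types above it.
Rate on top 1: 45.69. B: 58.1 > 45.69 → include.
Rate on top 2: 47.12. G: 8.18 < 47.12 → exclude; stop.
Optimal diet: E, B — 2 of 4 types.

2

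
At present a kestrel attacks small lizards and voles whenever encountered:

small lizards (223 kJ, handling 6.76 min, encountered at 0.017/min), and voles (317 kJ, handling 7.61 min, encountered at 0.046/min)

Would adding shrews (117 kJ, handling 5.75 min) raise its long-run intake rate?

Yes

Current rate: (0.017×223 + 0.046×317)/(1 + 0.017×6.76 + 0.046×7.61) = 12.54 kJ/min.
shrews: E/h = 117/5.75 = 20.35 kJ/min.
20.35 > 12.54, so adding shrews raises the average — include it.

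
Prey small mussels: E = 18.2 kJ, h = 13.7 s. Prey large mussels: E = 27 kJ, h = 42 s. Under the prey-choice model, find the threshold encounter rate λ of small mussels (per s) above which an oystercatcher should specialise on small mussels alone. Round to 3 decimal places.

0.068 per s

The zero-one rule: include large mussels iff E₂/h₂ > λE₁/(1+λh₁). Equality gives the switch point.
λE₁h₂ = E₂ + λE₂h₁ ⇒ λ = E₂/(E₁h₂ − E₂h₁) = 27/(764.4 − 369.9) = 0.06844 per s.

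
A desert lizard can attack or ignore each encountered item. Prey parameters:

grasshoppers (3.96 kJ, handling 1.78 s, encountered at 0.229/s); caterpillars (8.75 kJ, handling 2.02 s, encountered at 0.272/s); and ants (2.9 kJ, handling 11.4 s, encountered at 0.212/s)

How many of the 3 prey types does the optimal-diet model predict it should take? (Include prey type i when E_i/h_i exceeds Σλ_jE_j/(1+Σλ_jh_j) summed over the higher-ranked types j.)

Profitabilities (E/h, kJ/s): caterpillars 4.33, grasshoppers 2.22, ants 0.254. Add prey in this order while the next type's profitability exceeds the intake rate on those already taken.
Rate on top 1: 1.536. grasshoppers: 2.22 > 1.536 → include.
Rate on top 2: 1.679. ants: 0.254 < 1.679 → exclude; stop.
Optimal diet: caterpillars, grasshoppers — 2 of 3 types.

2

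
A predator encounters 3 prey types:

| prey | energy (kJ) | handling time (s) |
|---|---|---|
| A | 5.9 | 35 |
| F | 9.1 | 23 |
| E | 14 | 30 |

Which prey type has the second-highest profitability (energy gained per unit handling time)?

In descending order of E/h:
E: 14/30 = 0.467 kJ/s
F: 9.1/23 = 0.396 kJ/s
A: 5.9/35 = 0.169 kJ/s

F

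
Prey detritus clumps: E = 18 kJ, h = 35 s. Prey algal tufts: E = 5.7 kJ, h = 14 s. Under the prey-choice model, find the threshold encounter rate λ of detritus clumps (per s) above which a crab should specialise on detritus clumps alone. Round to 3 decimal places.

Drop algal tufts once their profitability E₂/h₂ falls below the rate achievable on detritus clumps alone: E₂/h₂ = λE₁/(1 + λh₁).
Solve for λ: λE₁h₂ = E₂(1 + λh₁) → λ(E₁h₂ − E₂h₁) = E₂ → λ = E₂/(E₁h₂ − E₂h₁).
λ = 5.7/(18×14 − 5.7×35) = 5.7/52.5 = 0.1086 per s.

0.109 per s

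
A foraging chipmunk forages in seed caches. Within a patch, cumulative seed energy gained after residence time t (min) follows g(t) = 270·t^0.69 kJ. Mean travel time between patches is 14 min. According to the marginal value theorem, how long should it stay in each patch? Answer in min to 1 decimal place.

By the marginal value theorem, leave when the instantaneous gain rate g'(t) equals the habitat-wide average g(t)/(T + t).
g'(t) = 0.69·270·t^-0.31. Setting 0.69·270·t^-0.31 = 270·t^0.69/(14+t) gives 0.69(14+t) = t, so 0.31·t = 0.69×14.
t* = 0.69×14/0.31 = 31.16 min.

31.2 min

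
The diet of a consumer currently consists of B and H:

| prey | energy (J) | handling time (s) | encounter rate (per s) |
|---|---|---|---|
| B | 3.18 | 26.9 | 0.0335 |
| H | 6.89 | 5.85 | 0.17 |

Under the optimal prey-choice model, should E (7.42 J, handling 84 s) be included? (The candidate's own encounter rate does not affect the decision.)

No

Current rate: (0.0335×3.18 + 0.17×6.89)/(1 + 0.0335×26.9 + 0.17×5.85) = 0.4413 J/s.
Profitability of E: 7.42/84 = 0.08833 J/s.
Since 0.08833 < R, time spent handling E is better spent searching.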